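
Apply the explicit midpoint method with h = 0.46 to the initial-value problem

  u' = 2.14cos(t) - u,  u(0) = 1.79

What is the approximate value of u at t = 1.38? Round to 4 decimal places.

Midpoint: k1 = f(t_n, u_n); k2 = f(t_n + h/2, u_n + (h/2)·k1); u_{n+1} = u_n + h·k2.
t=0.000000, u=1.790000:
  k1 = f(0.000000, 1.790000) = 0.350000
  k2 = f(0.230000, 1.870500) = 0.213146
  u ← 1.790000 + 0.46·0.213146 = 1.888047
t=0.460000, u=1.888047:
  k1 = f(0.460000, 1.888047) = 0.029505
  k2 = f(0.690000, 1.894833) = -0.244367
  u ← 1.888047 + 0.46·(-0.244367) = 1.775638
t=0.920000, u=1.775638:
  k1 = f(0.920000, 1.775638) = -0.479183
  k2 = f(1.150000, 1.665426) = -0.791263
  u ← 1.775638 + 0.46·(-0.791263) = 1.411657
u(1.38) ≈ 1.4117

1.4117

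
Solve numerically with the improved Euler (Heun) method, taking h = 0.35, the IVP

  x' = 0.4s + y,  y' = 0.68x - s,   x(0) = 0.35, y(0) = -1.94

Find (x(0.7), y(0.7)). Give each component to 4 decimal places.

Heun on (x,y): k1 = f(s_n, state_n); k2 = f(s_n + h, state_n + h·k1); state_{n+1} = state_n + (h/2)·(k1 + k2).
0.000000: (0.350000, -1.940000)
  k1 = (-1.940000, 0.238000)
  predictor → (-0.329000, -1.856700)
  k2 = (-1.716700, -0.573720)
  → (-0.289922, -1.998751)
0.350000: (-0.289922, -1.998751)
  k1 = (-1.858751, -0.547147)
  predictor → (-0.940485, -2.190253)
  k2 = (-1.910253, -1.339530)
  → (-0.949498, -2.328920)
(x(0.7), y(0.7)) ≈ (-0.9495, -2.3289)

-0.9495, -2.3289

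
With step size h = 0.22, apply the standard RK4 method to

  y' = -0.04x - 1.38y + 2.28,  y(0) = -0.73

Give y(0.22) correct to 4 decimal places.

-0.1072

RK4: k1 = f(x_n, y_n); k2 = f(x_n + h/2, y_n + (h/2)·k1); k3 = f(x_n + h/2, y_n + (h/2)·k2); k4 = f(x_n + h, y_n + h·k3); y_{n+1} = y_n + (h/6)·(k1 + 2k2 + 2k3 + k4).
x=0.000000, y=-0.730000:
  k1 = f(0.000000, -0.730000) = 3.287400
  k2 = f(0.110000, -0.368386) = 2.783973
  k3 = f(0.110000, -0.423763) = 2.860393
  k4 = f(0.220000, -0.100714) = 2.410185
  y ← -0.730000 + (0.22/6)·(k1 + 2k2 + 2k3 + k4) = -0.107168
y(0.22) ≈ -0.1072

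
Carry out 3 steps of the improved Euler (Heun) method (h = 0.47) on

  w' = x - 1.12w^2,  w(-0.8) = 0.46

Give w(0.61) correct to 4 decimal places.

Heun: k1 = f(x_n, w_n); k2 = f(x_n + h, w_n + h·k1); w_{n+1} = w_n + (h/2)·(k1 + k2).
x=-0.800000, w=0.460000:
  k1 = f(-0.800000, 0.460000) = -1.036992
  k2 = f(-0.330000, -0.027386) = -0.330840
  w ← 0.460000 + (0.47/2)·(-1.036992 + (-0.330840)) = 0.138559
x=-0.330000, w=0.138559:
  k1 = f(-0.330000, 0.138559) = -0.351503
  k2 = f(0.140000, -0.026647) = 0.139205
  w ← 0.138559 + (0.47/2)·(-0.351503 + 0.139205) = 0.088669
x=0.140000, w=0.088669:
  k1 = f(0.140000, 0.088669) = 0.131194
  k2 = f(0.610000, 0.150331) = 0.584689
  w ← 0.088669 + (0.47/2)·(0.131194 + 0.584689) = 0.256902
w(0.61) ≈ 0.2569

0.2569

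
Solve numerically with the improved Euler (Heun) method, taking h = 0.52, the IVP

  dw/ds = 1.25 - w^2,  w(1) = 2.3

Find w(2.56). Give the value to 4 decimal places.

Heun: k1 = f(s_n, w_n); k2 = f(s_n + h, w_n + h·k1); w_{n+1} = w_n + (h/2)·(k1 + k2).
s=1.000000, w=2.300000:
  k1 = f(1.000000, 2.300000) = -4.040000
  k2 = f(1.520000, 0.199200) = 1.210319
  w ← 2.300000 + (0.52/2)·(-4.040000 + 1.210319) = 1.564283
s=1.520000, w=1.564283:
  k1 = f(1.520000, 1.564283) = -1.196981
  k2 = f(2.040000, 0.941853) = 0.362913
  w ← 1.564283 + (0.52/2)·(-1.196981 + 0.362913) = 1.347425
s=2.040000, w=1.347425:
  k1 = f(2.040000, 1.347425) = -0.565555
  k2 = f(2.560000, 1.053337) = 0.140482
  w ← 1.347425 + (0.52/2)·(-0.565555 + 0.140482) = 1.236906
w(2.56) ≈ 1.2369

1.2369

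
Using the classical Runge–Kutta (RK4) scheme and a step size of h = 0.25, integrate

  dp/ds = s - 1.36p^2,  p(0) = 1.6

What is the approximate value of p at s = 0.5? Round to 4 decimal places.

0.8527

RK4: k1 = f(s_n, p_n); k2 = f(s_n + h/2, p_n + (h/2)·k1); k3 = f(s_n + h/2, p_n + (h/2)·k2); k4 = f(s_n + h, p_n + h·k3); p_{n+1} = p_n + (h/6)·(k1 + 2k2 + 2k3 + k4).
s=0.000000, p=1.600000:
  k1 = f(0.000000, 1.600000) = -3.481600
  k2 = f(0.125000, 1.164800) = -1.720192
  k3 = f(0.125000, 1.384976) = -2.483695
  k4 = f(0.250000, 0.979076) = -1.053683
  p ← 1.600000 + (0.25/6)·(k1 + 2k2 + 2k3 + k4) = 1.060706
s=0.250000, p=1.060706:
  k1 = f(0.250000, 1.060706) = -1.280132
  k2 = f(0.375000, 0.900689) = -0.728288
  k3 = f(0.375000, 0.969670) = -0.903753
  k4 = f(0.500000, 0.834768) = -0.447698
  p ← 1.060706 + (0.25/6)·(k1 + 2k2 + 2k3 + k4) = 0.852710
p(0.5) ≈ 0.8527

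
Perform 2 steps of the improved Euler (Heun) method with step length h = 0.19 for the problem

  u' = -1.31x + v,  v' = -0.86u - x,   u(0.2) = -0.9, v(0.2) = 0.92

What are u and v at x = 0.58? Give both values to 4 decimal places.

-0.7136, 1.0298

Heun on (u,v): k1 = f(x_n, state_n); k2 = f(x_n + h, state_n + h·k1); state_{n+1} = state_n + (h/2)·(k1 + k2).
0.200000: (-0.900000, 0.920000)
  k1 = (0.658000, 0.574000)
  predictor → (-0.774980, 1.029060)
  k2 = (0.518160, 0.276483)
  → (-0.788265, 1.000796)
0.390000: (-0.788265, 1.000796)
  k1 = (0.489896, 0.287908)
  predictor → (-0.695185, 1.055498)
  k2 = (0.295698, 0.017859)
  → (-0.713633, 1.029844)
(u(0.58), v(0.58)) ≈ (-0.7136, 1.0298)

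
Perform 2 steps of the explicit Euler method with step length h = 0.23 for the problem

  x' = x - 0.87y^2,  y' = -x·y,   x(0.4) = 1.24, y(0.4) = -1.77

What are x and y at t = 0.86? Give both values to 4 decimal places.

0.7846, -1.0038

Euler on (x,y): x_{n+1} = x_n + h·x', y_{n+1} = y_n + h·y'.
0.400000: (1.240000, -1.770000); f=(-1.485623, 2.194800) → (0.898307, -1.265196)
0.630000: (0.898307, -1.265196); f=(-0.494320, 1.136534) → (0.784613, -1.003793)
(x(0.86), y(0.86)) ≈ (0.7846, -1.0038)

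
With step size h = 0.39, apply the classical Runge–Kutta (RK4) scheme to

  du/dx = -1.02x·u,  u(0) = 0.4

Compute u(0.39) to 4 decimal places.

0.3701

RK4: k1 = f(x_n, u_n); k2 = f(x_n + h/2, u_n + (h/2)·k1); k3 = f(x_n + h/2, u_n + (h/2)·k2); k4 = f(x_n + h, u_n + h·k3); u_{n+1} = u_n + (h/6)·(k1 + 2k2 + 2k3 + k4).
x=0.000000, u=0.400000:
  k1 = f(0.000000, 0.400000) = 0.000000
  k2 = f(0.195000, 0.400000) = -0.079560
  k3 = f(0.195000, 0.384486) = -0.076474
  k4 = f(0.390000, 0.370175) = -0.147256
  u ← 0.400000 + (0.39/6)·(k1 + 2k2 + 2k3 + k4) = 0.370144
u(0.39) ≈ 0.3701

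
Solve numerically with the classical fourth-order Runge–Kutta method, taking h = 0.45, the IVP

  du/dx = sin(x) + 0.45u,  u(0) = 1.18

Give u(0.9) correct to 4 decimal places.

2.2059

RK4: k1 = f(x_n, u_n); k2 = f(x_n + h/2, u_n + (h/2)·k1); k3 = f(x_n + h/2, u_n + (h/2)·k2); k4 = f(x_n + h, u_n + h·k3); u_{n+1} = u_n + (h/6)·(k1 + 2k2 + 2k3 + k4).
x=0.000000, u=1.180000:
  k1 = f(0.000000, 1.180000) = 0.531000
  k2 = f(0.225000, 1.299475) = 0.807870
  k3 = f(0.225000, 1.361771) = 0.835903
  k4 = f(0.450000, 1.556156) = 1.135236
  u ← 1.180000 + (0.45/6)·(k1 + 2k2 + 2k3 + k4) = 1.551534
x=0.450000, u=1.551534:
  k1 = f(0.450000, 1.551534) = 1.133156
  k2 = f(0.675000, 1.806494) = 1.437819
  k3 = f(0.675000, 1.875043) = 1.468667
  k4 = f(0.900000, 2.212434) = 1.778922
  u ← 1.551534 + (0.45/6)·(k1 + 2k2 + 2k3 + k4) = 2.205912
u(0.9) ≈ 2.2059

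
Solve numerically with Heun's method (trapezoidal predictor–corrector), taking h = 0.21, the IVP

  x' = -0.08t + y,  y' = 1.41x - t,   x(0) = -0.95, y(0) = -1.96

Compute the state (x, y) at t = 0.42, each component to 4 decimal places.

-1.9342, -2.8757

Heun on (x,y): k1 = f(t_n, state_n); k2 = f(t_n + h, state_n + h·k1); state_{n+1} = state_n + (h/2)·(k1 + k2).
0.000000: (-0.950000, -1.960000)
  k1 = (-1.960000, -1.339500)
  predictor → (-1.361600, -2.241295)
  k2 = (-2.258095, -2.129856)
  → (-1.392900, -2.324282)
0.210000: (-1.392900, -2.324282)
  k1 = (-2.341082, -2.173989)
  predictor → (-1.884527, -2.780820)
  k2 = (-2.814420, -3.077183)
  → (-1.934228, -2.875655)
(x(0.42), y(0.42)) ≈ (-1.9342, -2.8757)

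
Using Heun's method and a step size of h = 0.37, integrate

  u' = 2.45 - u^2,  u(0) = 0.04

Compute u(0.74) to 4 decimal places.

Heun: k1 = f(x_n, u_n); k2 = f(x_n + h, u_n + h·k1); u_{n+1} = u_n + (h/2)·(k1 + k2).
x=0.000000, u=0.040000:
  k1 = f(0.000000, 0.040000) = 2.448400
  k2 = f(0.370000, 0.945908) = 1.555258
  u ← 0.040000 + (0.37/2)·(2.448400 + 1.555258) = 0.780677
x=0.370000, u=0.780677:
  k1 = f(0.370000, 0.780677) = 1.840544
  k2 = f(0.740000, 1.461678) = 0.313498
  u ← 0.780677 + (0.37/2)·(1.840544 + 0.313498) = 1.179174
u(0.74) ≈ 1.1792

1.1792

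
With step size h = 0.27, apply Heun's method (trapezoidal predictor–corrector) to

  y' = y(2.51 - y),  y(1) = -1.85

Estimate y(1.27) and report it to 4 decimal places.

Heun: k1 = f(t_n, y_n); k2 = f(t_n + h, y_n + h·k1); y_{n+1} = y_n + (h/2)·(k1 + k2).
t=1.000000, y=-1.850000:
  k1 = f(1.000000, -1.850000) = -8.066000
  k2 = f(1.270000, -4.027820) = -26.333162
  y ← -1.850000 + (0.27/2)·(-8.066000 + (-26.333162)) = -6.493887
y(1.27) ≈ -6.4939

-6.4939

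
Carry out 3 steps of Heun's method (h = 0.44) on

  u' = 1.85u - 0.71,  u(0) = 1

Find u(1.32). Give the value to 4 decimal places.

6.4679

Heun: k1 = f(t_n, u_n); k2 = f(t_n + h, u_n + h·k1); u_{n+1} = u_n + (h/2)·(k1 + k2).
t=0.000000, u=1.000000:
  k1 = f(0.000000, 1.000000) = 1.140000
  k2 = f(0.440000, 1.501600) = 2.067960
  u ← 1.000000 + (0.44/2)·(1.140000 + 2.067960) = 1.705751
t=0.440000, u=1.705751:
  k1 = f(0.440000, 1.705751) = 2.445640
  k2 = f(0.880000, 2.781833) = 4.436390
  u ← 1.705751 + (0.44/2)·(2.445640 + 4.436390) = 3.219798
t=0.880000, u=3.219798:
  k1 = f(0.880000, 3.219798) = 5.246626
  k2 = f(1.320000, 5.528313) = 9.517380
  u ← 3.219798 + (0.44/2)·(5.246626 + 9.517380) = 6.467879
u(1.32) ≈ 6.4679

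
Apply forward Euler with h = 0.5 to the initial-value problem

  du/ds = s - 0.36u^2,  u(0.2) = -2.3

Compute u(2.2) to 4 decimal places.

Euler: u_{n+1} = u_n + h·f(s_n, u_n).
s=0.200000, u=-2.300000: f=-1.704400 → u ← -2.300000 + 0.5·(-1.704400) = -3.152200
s=0.700000, u=-3.152200: f=-2.877091 → u ← -3.152200 + 0.5·(-2.877091) = -4.590746
s=1.200000, u=-4.590746: f=-6.386980 → u ← -4.590746 + 0.5·(-6.386980) = -7.784236
s=1.700000, u=-7.784236: f=-20.113958 → u ← -7.784236 + 0.5·(-20.113958) = -17.841215
u(2.2) ≈ -17.8412

-17.8412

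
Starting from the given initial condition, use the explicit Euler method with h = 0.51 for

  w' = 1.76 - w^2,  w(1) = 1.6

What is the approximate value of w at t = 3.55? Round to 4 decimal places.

Euler: w_{n+1} = w_n + h·f(t_n, w_n).
t=1.000000, w=1.600000: f=-0.800000 → w ← 1.600000 + 0.51·(-0.800000) = 1.192000
t=1.510000, w=1.192000: f=0.339136 → w ← 1.192000 + 0.51·0.339136 = 1.364959
t=2.020000, w=1.364959: f=-0.103114 → w ← 1.364959 + 0.51·(-0.103114) = 1.312371
t=2.530000, w=1.312371: f=0.037682 → w ← 1.312371 + 0.51·0.037682 = 1.331589
t=3.040000, w=1.331589: f=-0.013129 → w ← 1.331589 + 0.51·(-0.013129) = 1.324893
w(3.55) ≈ 1.3249

1.3249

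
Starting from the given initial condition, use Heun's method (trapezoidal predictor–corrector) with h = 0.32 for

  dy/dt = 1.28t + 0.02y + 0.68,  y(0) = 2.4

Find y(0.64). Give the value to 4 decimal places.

3.1319

Heun: k1 = f(t_n, y_n); k2 = f(t_n + h, y_n + h·k1); y_{n+1} = y_n + (h/2)·(k1 + k2).
t=0.000000, y=2.400000:
  k1 = f(0.000000, 2.400000) = 0.728000
  k2 = f(0.320000, 2.632960) = 1.142259
  y ← 2.400000 + (0.32/2)·(0.728000 + 1.142259) = 2.699241
t=0.320000, y=2.699241:
  k1 = f(0.320000, 2.699241) = 1.143585
  k2 = f(0.640000, 3.065189) = 1.560504
  y ← 2.699241 + (0.32/2)·(1.143585 + 1.560504) = 3.131896
y(0.64) ≈ 3.1319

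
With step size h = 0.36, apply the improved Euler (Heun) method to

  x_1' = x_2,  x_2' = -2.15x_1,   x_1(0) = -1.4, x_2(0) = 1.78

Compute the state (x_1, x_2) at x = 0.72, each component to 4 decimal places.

Heun on (x_1,x_2): k1 = f(x_n, state_n); k2 = f(x_n + h, state_n + h·k1); state_{n+1} = state_n + (h/2)·(k1 + k2).
0.000000: (-1.400000, 1.780000)
  k1 = (1.780000, 3.010000)
  predictor → (-0.759200, 2.863600)
  k2 = (2.863600, 1.632280)
  → (-0.564152, 2.615610)
0.360000: (-0.564152, 2.615610)
  k1 = (2.615610, 1.212927)
  predictor → (0.377468, 3.052264)
  k2 = (3.052264, -0.811556)
  → (0.456065, 2.687857)
(x_1(0.72), x_2(0.72)) ≈ (0.4561, 2.6879)

0.4561, 2.6879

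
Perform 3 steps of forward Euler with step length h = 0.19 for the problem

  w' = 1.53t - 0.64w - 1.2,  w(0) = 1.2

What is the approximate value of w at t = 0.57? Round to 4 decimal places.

Euler: w_{n+1} = w_n + h·f(t_n, w_n).
t=0.000000, w=1.200000: f=-1.968000 → w ← 1.200000 + 0.19·(-1.968000) = 0.826080
t=0.190000, w=0.826080: f=-1.437991 → w ← 0.826080 + 0.19·(-1.437991) = 0.552862
t=0.380000, w=0.552862: f=-0.972431 → w ← 0.552862 + 0.19·(-0.972431) = 0.368100
w(0.57) ≈ 0.3681

0.3681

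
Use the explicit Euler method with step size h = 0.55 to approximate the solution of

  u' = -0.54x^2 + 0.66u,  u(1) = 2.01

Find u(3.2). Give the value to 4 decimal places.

Euler: u_{n+1} = u_n + h·f(x_n, u_n).
x=1.000000, u=2.010000: f=0.786600 → u ← 2.010000 + 0.55·0.786600 = 2.442630
x=1.550000, u=2.442630: f=0.314786 → u ← 2.442630 + 0.55·0.314786 = 2.615762
x=2.100000, u=2.615762: f=-0.654997 → u ← 2.615762 + 0.55·(-0.654997) = 2.255514
x=2.650000, u=2.255514: f=-2.303511 → u ← 2.255514 + 0.55·(-2.303511) = 0.988583
u(3.2) ≈ 0.9886

0.9886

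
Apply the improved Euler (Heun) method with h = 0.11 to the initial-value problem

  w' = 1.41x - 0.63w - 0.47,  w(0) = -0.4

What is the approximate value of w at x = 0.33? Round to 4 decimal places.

Heun: k1 = f(x_n, w_n); k2 = f(x_n + h, w_n + h·k1); w_{n+1} = w_n + (h/2)·(k1 + k2).
x=0.000000, w=-0.400000:
  k1 = f(0.000000, -0.400000) = -0.218000
  k2 = f(0.110000, -0.423980) = -0.047793
  w ← -0.400000 + (0.11/2)·(-0.218000 + (-0.047793)) = -0.414619
x=0.110000, w=-0.414619:
  k1 = f(0.110000, -0.414619) = -0.053690
  k2 = f(0.220000, -0.420525) = 0.105130
  w ← -0.414619 + (0.11/2)·(-0.053690 + 0.105130) = -0.411789
x=0.220000, w=-0.411789:
  k1 = f(0.220000, -0.411789) = 0.099627
  k2 = f(0.330000, -0.400830) = 0.247823
  w ← -0.411789 + (0.11/2)·(0.099627 + 0.247823) = -0.392680
w(0.33) ≈ -0.3927

-0.3927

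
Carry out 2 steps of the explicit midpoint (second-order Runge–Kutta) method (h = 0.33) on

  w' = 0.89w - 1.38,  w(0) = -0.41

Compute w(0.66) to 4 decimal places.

-1.9532

Midpoint: k1 = f(x_n, w_n); k2 = f(x_n + h/2, w_n + (h/2)·k1); w_{n+1} = w_n + h·k2.
x=0.000000, w=-0.410000:
  k1 = f(0.000000, -0.410000) = -1.744900
  k2 = f(0.165000, -0.697909) = -2.001139
  w ← -0.410000 + 0.33·(-2.001139) = -1.070376
x=0.330000, w=-1.070376:
  k1 = f(0.330000, -1.070376) = -2.332634
  k2 = f(0.495000, -1.455260) = -2.675182
  w ← -1.070376 + 0.33·(-2.675182) = -1.953186
w(0.66) ≈ -1.9532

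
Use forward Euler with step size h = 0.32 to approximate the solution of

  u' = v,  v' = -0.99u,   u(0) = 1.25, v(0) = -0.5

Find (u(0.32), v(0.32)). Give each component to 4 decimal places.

Euler on (u,v): u_{n+1} = u_n + h·u', v_{n+1} = v_n + h·v'.
0.000000: (1.250000, -0.500000); f=(-0.500000, -1.237500) → (1.090000, -0.896000)
(u(0.32), v(0.32)) ≈ (1.0900, -0.8960)

1.0900, -0.8960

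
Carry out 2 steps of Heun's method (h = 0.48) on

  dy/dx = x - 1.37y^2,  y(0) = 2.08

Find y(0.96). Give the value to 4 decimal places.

Heun: k1 = f(x_n, y_n); k2 = f(x_n + h, y_n + h·k1); y_{n+1} = y_n + (h/2)·(k1 + k2).
x=0.000000, y=2.080000:
  k1 = f(0.000000, 2.080000) = -5.927168
  k2 = f(0.480000, -0.765041) = -0.321843
  y ← 2.080000 + (0.48/2)·(-5.927168 + (-0.321843)) = 0.580237
x=0.480000, y=0.580237:
  k1 = f(0.480000, 0.580237) = 0.018755
  k2 = f(0.960000, 0.589240) = 0.484331
  y ← 0.580237 + (0.48/2)·(0.018755 + 0.484331) = 0.700978
y(0.96) ≈ 0.7010

0.7010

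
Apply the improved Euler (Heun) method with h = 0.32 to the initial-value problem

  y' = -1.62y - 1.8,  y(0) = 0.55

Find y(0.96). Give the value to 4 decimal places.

-0.7229

Heun: k1 = f(x_n, y_n); k2 = f(x_n + h, y_n + h·k1); y_{n+1} = y_n + (h/2)·(k1 + k2).
x=0.000000, y=0.550000:
  k1 = f(0.000000, 0.550000) = -2.691000
  k2 = f(0.320000, -0.311120) = -1.295986
  y ← 0.550000 + (0.32/2)·(-2.691000 + (-1.295986)) = -0.087918
x=0.320000, y=-0.087918:
  k1 = f(0.320000, -0.087918) = -1.657573
  k2 = f(0.640000, -0.618341) = -0.798287
  y ← -0.087918 + (0.32/2)·(-1.657573 + (-0.798287)) = -0.480855
x=0.640000, y=-0.480855:
  k1 = f(0.640000, -0.480855) = -1.021014
  k2 = f(0.960000, -0.807580) = -0.491720
  y ← -0.480855 + (0.32/2)·(-1.021014 + (-0.491720)) = -0.722893
y(0.96) ≈ -0.7229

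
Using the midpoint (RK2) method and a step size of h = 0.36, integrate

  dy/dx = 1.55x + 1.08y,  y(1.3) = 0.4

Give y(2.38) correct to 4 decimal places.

6.5434

Midpoint: k1 = f(x_n, y_n); k2 = f(x_n + h/2, y_n + (h/2)·k1); y_{n+1} = y_n + h·k2.
x=1.300000, y=0.400000:
  k1 = f(1.300000, 0.400000) = 2.447000
  k2 = f(1.480000, 0.840460) = 3.201697
  y ← 0.400000 + 0.36·3.201697 = 1.552611
x=1.660000, y=1.552611:
  k1 = f(1.660000, 1.552611) = 4.249820
  k2 = f(1.840000, 2.317578) = 5.354985
  y ← 1.552611 + 0.36·5.354985 = 3.480405
x=2.020000, y=3.480405:
  k1 = f(2.020000, 3.480405) = 6.889838
  k2 = f(2.200000, 4.720576) = 8.508222
  y ← 3.480405 + 0.36·8.508222 = 6.543365
y(2.38) ≈ 6.5434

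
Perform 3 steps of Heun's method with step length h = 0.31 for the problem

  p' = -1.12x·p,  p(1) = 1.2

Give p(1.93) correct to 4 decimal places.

0.2883

Heun: k1 = f(x_n, p_n); k2 = f(x_n + h, p_n + h·k1); p_{n+1} = p_n + (h/2)·(k1 + k2).
x=1.000000, p=1.200000:
  k1 = f(1.000000, 1.200000) = -1.344000
  k2 = f(1.310000, 0.783360) = -1.149346
  p ← 1.200000 + (0.31/2)·(-1.344000 + (-1.149346)) = 0.813531
x=1.310000, p=0.813531:
  k1 = f(1.310000, 0.813531) = -1.193613
  k2 = f(1.620000, 0.443511) = -0.804707
  p ← 0.813531 + (0.31/2)·(-1.193613 + (-0.804707)) = 0.503792
x=1.620000, p=0.503792:
  k1 = f(1.620000, 0.503792) = -0.914080
  k2 = f(1.930000, 0.220427) = -0.476475
  p ← 0.503792 + (0.31/2)·(-0.914080 + (-0.476475)) = 0.288256
p(1.93) ≈ 0.2883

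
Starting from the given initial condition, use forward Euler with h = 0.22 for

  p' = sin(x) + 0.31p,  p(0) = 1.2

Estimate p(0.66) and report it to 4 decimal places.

Euler: p_{n+1} = p_n + h·f(x_n, p_n).
x=0.000000, p=1.200000: f=0.372000 → p ← 1.200000 + 0.22·0.372000 = 1.281840
x=0.220000, p=1.281840: f=0.615600 → p ← 1.281840 + 0.22·0.615600 = 1.417272
x=0.440000, p=1.417272: f=0.865294 → p ← 1.417272 + 0.22·0.865294 = 1.607637
p(0.66) ≈ 1.6076

1.6076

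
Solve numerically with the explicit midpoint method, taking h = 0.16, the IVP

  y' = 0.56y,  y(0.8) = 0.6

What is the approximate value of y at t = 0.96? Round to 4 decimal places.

Midpoint: k1 = f(t_n, y_n); k2 = f(t_n + h/2, y_n + (h/2)·k1); y_{n+1} = y_n + h·k2.
t=0.800000, y=0.600000:
  k1 = f(0.800000, 0.600000) = 0.336000
  k2 = f(0.880000, 0.626880) = 0.351053
  y ← 0.600000 + 0.16·0.351053 = 0.656168
y(0.96) ≈ 0.6562

0.6562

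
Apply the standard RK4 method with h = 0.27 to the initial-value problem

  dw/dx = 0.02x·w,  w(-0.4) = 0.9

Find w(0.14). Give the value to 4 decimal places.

RK4: k1 = f(x_n, w_n); k2 = f(x_n + h/2, w_n + (h/2)·k1); k3 = f(x_n + h/2, w_n + (h/2)·k2); k4 = f(x_n + h, w_n + h·k3); w_{n+1} = w_n + (h/6)·(k1 + 2k2 + 2k3 + k4).
x=-0.400000, w=0.900000:
  k1 = f(-0.400000, 0.900000) = -0.007200
  k2 = f(-0.265000, 0.899028) = -0.004765
  k3 = f(-0.265000, 0.899357) = -0.004767
  k4 = f(-0.130000, 0.898713) = -0.002337
  w ← 0.900000 + (0.27/6)·(k1 + 2k2 + 2k3 + k4) = 0.898713
x=-0.130000, w=0.898713:
  k1 = f(-0.130000, 0.898713) = -0.002337
  k2 = f(0.005000, 0.898398) = 0.000090
  k3 = f(0.005000, 0.898725) = 0.000090
  k4 = f(0.140000, 0.898737) = 0.002516
  w ← 0.898713 + (0.27/6)·(k1 + 2k2 + 2k3 + k4) = 0.898737
w(0.14) ≈ 0.8987

0.8987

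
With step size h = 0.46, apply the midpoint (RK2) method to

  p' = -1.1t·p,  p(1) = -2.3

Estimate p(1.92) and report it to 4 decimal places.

Midpoint: k1 = f(t_n, p_n); k2 = f(t_n + h/2, p_n + (h/2)·k1); p_{n+1} = p_n + h·k2.
t=1.000000, p=-2.300000:
  k1 = f(1.000000, -2.300000) = 2.530000
  k2 = f(1.230000, -1.718100) = 2.324589
  p ← -2.300000 + 0.46·2.324589 = -1.230689
t=1.460000, p=-1.230689:
  k1 = f(1.460000, -1.230689) = 1.976486
  k2 = f(1.690000, -0.776097) = 1.442764
  p ← -1.230689 + 0.46·1.442764 = -0.567017
p(1.92) ≈ -0.5670

-0.5670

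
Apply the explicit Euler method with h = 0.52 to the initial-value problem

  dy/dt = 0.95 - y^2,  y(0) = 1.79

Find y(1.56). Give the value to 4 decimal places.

0.9736

Euler: y_{n+1} = y_n + h·f(t_n, y_n).
t=0.000000, y=1.790000: f=-2.254100 → y ← 1.790000 + 0.52·(-2.254100) = 0.617868
t=0.520000, y=0.617868: f=0.568239 → y ← 0.617868 + 0.52·0.568239 = 0.913352
t=1.040000, y=0.913352: f=0.115787 → y ← 0.913352 + 0.52·0.115787 = 0.973562
y(1.56) ≈ 0.9736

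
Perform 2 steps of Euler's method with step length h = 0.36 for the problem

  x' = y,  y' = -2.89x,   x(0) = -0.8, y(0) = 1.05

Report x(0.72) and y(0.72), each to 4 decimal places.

0.2556, 2.3214

Euler on (x,y): x_{n+1} = x_n + h·x', y_{n+1} = y_n + h·y'.
0.000000: (-0.800000, 1.050000); f=(1.050000, 2.312000) → (-0.422000, 1.882320)
0.360000: (-0.422000, 1.882320); f=(1.882320, 1.219580) → (0.255635, 2.321369)
(x(0.72), y(0.72)) ≈ (0.2556, 2.3214)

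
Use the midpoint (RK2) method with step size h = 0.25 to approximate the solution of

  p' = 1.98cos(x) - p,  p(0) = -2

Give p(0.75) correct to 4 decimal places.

-0.0315

Midpoint: k1 = f(x_n, p_n); k2 = f(x_n + h/2, p_n + (h/2)·k1); p_{n+1} = p_n + h·k2.
x=0.000000, p=-2.000000:
  k1 = f(0.000000, -2.000000) = 3.980000
  k2 = f(0.125000, -1.502500) = 3.467051
  p ← -2.000000 + 0.25·3.467051 = -1.133237
x=0.250000, p=-1.133237:
  k1 = f(0.250000, -1.133237) = 3.051684
  k2 = f(0.375000, -0.751777) = 2.594182
  p ← -1.133237 + 0.25·2.594182 = -0.484692
x=0.500000, p=-0.484692:
  k1 = f(0.500000, -0.484692) = 2.222305
  k2 = f(0.625000, -0.206904) = 1.812611
  p ← -0.484692 + 0.25·1.812611 = -0.031539
p(0.75) ≈ -0.0315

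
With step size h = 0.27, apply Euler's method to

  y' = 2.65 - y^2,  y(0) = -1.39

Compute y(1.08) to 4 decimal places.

0.3271

Euler: y_{n+1} = y_n + h·f(s_n, y_n).
s=0.000000, y=-1.390000: f=0.717900 → y ← -1.390000 + 0.27·0.717900 = -1.196167
s=0.270000, y=-1.196167: f=1.219185 → y ← -1.196167 + 0.27·1.219185 = -0.866987
s=0.540000, y=-0.866987: f=1.898333 → y ← -0.866987 + 0.27·1.898333 = -0.354437
s=0.810000, y=-0.354437: f=2.524374 → y ← -0.354437 + 0.27·2.524374 = 0.327144
y(1.08) ≈ 0.3271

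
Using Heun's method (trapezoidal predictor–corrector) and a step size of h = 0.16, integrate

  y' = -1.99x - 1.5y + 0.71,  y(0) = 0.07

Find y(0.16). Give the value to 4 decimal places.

0.1297

Heun: k1 = f(x_n, y_n); k2 = f(x_n + h, y_n + h·k1); y_{n+1} = y_n + (h/2)·(k1 + k2).
x=0.000000, y=0.070000:
  k1 = f(0.000000, 0.070000) = 0.605000
  k2 = f(0.160000, 0.166800) = 0.141400
  y ← 0.070000 + (0.16/2)·(0.605000 + 0.141400) = 0.129712
y(0.16) ≈ 0.1297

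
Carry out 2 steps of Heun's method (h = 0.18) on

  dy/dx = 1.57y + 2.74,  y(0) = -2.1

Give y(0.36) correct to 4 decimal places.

-2.3658

Heun: k1 = f(x_n, y_n); k2 = f(x_n + h, y_n + h·k1); y_{n+1} = y_n + (h/2)·(k1 + k2).
x=0.000000, y=-2.100000:
  k1 = f(0.000000, -2.100000) = -0.557000
  k2 = f(0.180000, -2.200260) = -0.714408
  y ← -2.100000 + (0.18/2)·(-0.557000 + (-0.714408)) = -2.214427
x=0.180000, y=-2.214427:
  k1 = f(0.180000, -2.214427) = -0.736650
  k2 = f(0.360000, -2.347024) = -0.944827
  y ← -2.214427 + (0.18/2)·(-0.736650 + (-0.944827)) = -2.365760
y(0.36) ≈ -2.3658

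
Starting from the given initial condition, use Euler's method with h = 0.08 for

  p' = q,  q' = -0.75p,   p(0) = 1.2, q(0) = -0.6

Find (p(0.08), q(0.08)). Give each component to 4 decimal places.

1.1520, -0.6720

Euler on (p,q): p_{n+1} = p_n + h·p', q_{n+1} = q_n + h·q'.
0.000000: (1.200000, -0.600000); f=(-0.600000, -0.900000) → (1.152000, -0.672000)
(p(0.08), q(0.08)) ≈ (1.1520, -0.6720)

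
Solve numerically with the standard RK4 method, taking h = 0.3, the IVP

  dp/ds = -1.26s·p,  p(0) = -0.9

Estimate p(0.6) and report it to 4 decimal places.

-0.7174

RK4: k1 = f(s_n, p_n); k2 = f(s_n + h/2, p_n + (h/2)·k1); k3 = f(s_n + h/2, p_n + (h/2)·k2); k4 = f(s_n + h, p_n + h·k3); p_{n+1} = p_n + (h/6)·(k1 + 2k2 + 2k3 + k4).
s=0.000000, p=-0.900000:
  k1 = f(0.000000, -0.900000) = 0.000000
  k2 = f(0.150000, -0.900000) = 0.170100
  k3 = f(0.150000, -0.874485) = 0.165278
  k4 = f(0.300000, -0.850417) = 0.321458
  p ← -0.900000 + (0.3/6)·(k1 + 2k2 + 2k3 + k4) = -0.850389
s=0.300000, p=-0.850389:
  k1 = f(0.300000, -0.850389) = 0.321447
  k2 = f(0.450000, -0.802172) = 0.454832
  k3 = f(0.450000, -0.782165) = 0.443487
  k4 = f(0.600000, -0.717343) = 0.542311
  p ← -0.850389 + (0.3/6)·(k1 + 2k2 + 2k3 + k4) = -0.717370
p(0.6) ≈ -0.7174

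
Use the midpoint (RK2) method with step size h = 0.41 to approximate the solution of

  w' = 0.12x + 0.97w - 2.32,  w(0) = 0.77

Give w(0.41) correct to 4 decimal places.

Midpoint: k1 = f(x_n, w_n); k2 = f(x_n + h/2, w_n + (h/2)·k1); w_{n+1} = w_n + h·k2.
x=0.000000, w=0.770000:
  k1 = f(0.000000, 0.770000) = -1.573100
  k2 = f(0.205000, 0.447515) = -1.861311
  w ← 0.770000 + 0.41·(-1.861311) = 0.006863
w(0.41) ≈ 0.0069

0.0069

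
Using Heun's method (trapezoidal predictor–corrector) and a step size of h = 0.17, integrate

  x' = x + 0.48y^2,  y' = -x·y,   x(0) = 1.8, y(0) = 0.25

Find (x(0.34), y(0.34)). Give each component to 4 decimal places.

Heun on (x,y): k1 = f(s_n, state_n); k2 = f(s_n + h, state_n + h·k1); state_{n+1} = state_n + (h/2)·(k1 + k2).
0.000000: (1.800000, 0.250000)
  k1 = (1.830000, -0.450000)
  predictor → (2.111100, 0.173500)
  k2 = (2.125549, -0.366276)
  → (2.136222, 0.180617)
0.170000: (2.136222, 0.180617)
  k1 = (2.151880, -0.385837)
  predictor → (2.502041, 0.115024)
  k2 = (2.508392, -0.287795)
  → (2.532345, 0.123358)
(x(0.34), y(0.34)) ≈ (2.5323, 0.1234)

2.5323, 0.1234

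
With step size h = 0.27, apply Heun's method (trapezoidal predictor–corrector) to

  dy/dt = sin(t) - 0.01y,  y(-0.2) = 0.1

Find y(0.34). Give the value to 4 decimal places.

0.1366

Heun: k1 = f(t_n, y_n); k2 = f(t_n + h, y_n + h·k1); y_{n+1} = y_n + (h/2)·(k1 + k2).
t=-0.200000, y=0.100000:
  k1 = f(-0.200000, 0.100000) = -0.199669
  k2 = f(0.070000, 0.046089) = 0.069482
  y ← 0.100000 + (0.27/2)·(-0.199669 + 0.069482) = 0.082425
t=0.070000, y=0.082425:
  k1 = f(0.070000, 0.082425) = 0.069119
  k2 = f(0.340000, 0.101087) = 0.332476
  y ← 0.082425 + (0.27/2)·(0.069119 + 0.332476) = 0.136640
y(0.34) ≈ 0.1366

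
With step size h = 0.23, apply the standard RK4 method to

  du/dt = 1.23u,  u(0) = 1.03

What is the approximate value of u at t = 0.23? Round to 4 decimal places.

RK4: k1 = f(t_n, u_n); k2 = f(t_n + h/2, u_n + (h/2)·k1); k3 = f(t_n + h/2, u_n + (h/2)·k2); k4 = f(t_n + h, u_n + h·k3); u_{n+1} = u_n + (h/6)·(k1 + 2k2 + 2k3 + k4).
t=0.000000, u=1.030000:
  k1 = f(0.000000, 1.030000) = 1.266900
  k2 = f(0.115000, 1.175693) = 1.446103
  k3 = f(0.115000, 1.196302) = 1.471451
  k4 = f(0.230000, 1.368434) = 1.683174
  u ← 1.030000 + (0.23/6)·(k1 + 2k2 + 2k3 + k4) = 1.366765
u(0.23) ≈ 1.3668

1.3668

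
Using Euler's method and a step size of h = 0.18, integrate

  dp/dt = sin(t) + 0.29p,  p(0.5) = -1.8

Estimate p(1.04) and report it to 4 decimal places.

-1.7458

Euler: p_{n+1} = p_n + h·f(t_n, p_n).
t=0.500000, p=-1.800000: f=-0.042574 → p ← -1.800000 + 0.18·(-0.042574) = -1.807663
t=0.680000, p=-1.807663: f=0.104571 → p ← -1.807663 + 0.18·0.104571 = -1.788841
t=0.860000, p=-1.788841: f=0.239079 → p ← -1.788841 + 0.18·0.239079 = -1.745807
p(1.04) ≈ -1.7458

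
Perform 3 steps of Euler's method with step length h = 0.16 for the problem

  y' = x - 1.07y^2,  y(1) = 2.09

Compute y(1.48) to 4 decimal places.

Euler: y_{n+1} = y_n + h·f(x_n, y_n).
x=1.000000, y=2.090000: f=-3.673867 → y ← 2.090000 + 0.16·(-3.673867) = 1.502181
x=1.160000, y=1.502181: f=-1.254507 → y ← 1.502181 + 0.16·(-1.254507) = 1.301460
x=1.320000, y=1.301460: f=-0.492364 → y ← 1.301460 + 0.16·(-0.492364) = 1.222682
y(1.48) ≈ 1.2227

1.2227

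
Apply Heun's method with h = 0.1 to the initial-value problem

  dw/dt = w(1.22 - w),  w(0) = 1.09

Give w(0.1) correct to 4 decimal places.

Heun: k1 = f(t_n, w_n); k2 = f(t_n + h, w_n + h·k1); w_{n+1} = w_n + (h/2)·(k1 + k2).
t=0.000000, w=1.090000:
  k1 = f(0.000000, 1.090000) = 0.141700
  k2 = f(0.100000, 1.104170) = 0.127896
  w ← 1.090000 + (0.1/2)·(0.141700 + 0.127896) = 1.103480
w(0.1) ≈ 1.1035

1.1035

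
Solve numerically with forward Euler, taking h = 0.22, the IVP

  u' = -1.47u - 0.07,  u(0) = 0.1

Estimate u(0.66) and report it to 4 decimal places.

Euler: u_{n+1} = u_n + h·f(t_n, u_n).
t=0.000000, u=0.100000: f=-0.217000 → u ← 0.100000 + 0.22·(-0.217000) = 0.052260
t=0.220000, u=0.052260: f=-0.146822 → u ← 0.052260 + 0.22·(-0.146822) = 0.019959
t=0.440000, u=0.019959: f=-0.099340 → u ← 0.019959 + 0.22·(-0.099340) = -0.001896
u(0.66) ≈ -0.0019

-0.0019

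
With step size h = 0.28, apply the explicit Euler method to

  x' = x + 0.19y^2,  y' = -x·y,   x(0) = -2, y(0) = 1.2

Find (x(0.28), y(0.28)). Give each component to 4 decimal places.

-2.4834, 1.8720

Euler on (x,y): x_{n+1} = x_n + h·x', y_{n+1} = y_n + h·y'.
0.000000: (-2.000000, 1.200000); f=(-1.726400, 2.400000) → (-2.483392, 1.872000)
(x(0.28), y(0.28)) ≈ (-2.4834, 1.8720)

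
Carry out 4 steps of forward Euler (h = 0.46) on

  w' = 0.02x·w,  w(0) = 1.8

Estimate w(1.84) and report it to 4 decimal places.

Euler: w_{n+1} = w_n + h·f(x_n, w_n).
x=0.000000, w=1.800000: f=0.000000 → w ← 1.800000 + 0.46·0.000000 = 1.800000
x=0.460000, w=1.800000: f=0.016560 → w ← 1.800000 + 0.46·0.016560 = 1.807618
x=0.920000, w=1.807618: f=0.033260 → w ← 1.807618 + 0.46·0.033260 = 1.822917
x=1.380000, w=1.822917: f=0.050313 → w ← 1.822917 + 0.46·0.050313 = 1.846061
w(1.84) ≈ 1.8461

1.8461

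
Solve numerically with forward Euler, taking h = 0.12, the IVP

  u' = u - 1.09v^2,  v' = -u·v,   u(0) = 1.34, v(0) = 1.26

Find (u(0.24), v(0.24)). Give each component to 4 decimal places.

Euler on (u,v): u_{n+1} = u_n + h·u', v_{n+1} = v_n + h·v'.
0.000000: (1.340000, 1.260000); f=(-0.390484, -1.688400) → (1.293142, 1.057392)
0.120000: (1.293142, 1.057392); f=(0.074437, -1.367358) → (1.302074, 0.893309)
(u(0.24), v(0.24)) ≈ (1.3021, 0.8933)

1.3021, 0.8933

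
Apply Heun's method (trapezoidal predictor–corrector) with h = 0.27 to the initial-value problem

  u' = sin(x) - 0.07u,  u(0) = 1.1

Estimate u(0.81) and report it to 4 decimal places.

1.3427

Heun: k1 = f(x_n, u_n); k2 = f(x_n + h, u_n + h·k1); u_{n+1} = u_n + (h/2)·(k1 + k2).
x=0.000000, u=1.100000:
  k1 = f(0.000000, 1.100000) = -0.077000
  k2 = f(0.270000, 1.079210) = 0.191187
  u ← 1.100000 + (0.27/2)·(-0.077000 + 0.191187) = 1.115415
x=0.270000, u=1.115415:
  k1 = f(0.270000, 1.115415) = 0.188652
  k2 = f(0.540000, 1.166351) = 0.432491
  u ← 1.115415 + (0.27/2)·(0.188652 + 0.432491) = 1.199270
x=0.540000, u=1.199270:
  k1 = f(0.540000, 1.199270) = 0.430187
  k2 = f(0.810000, 1.315420) = 0.632208
  u ← 1.199270 + (0.27/2)·(0.430187 + 0.632208) = 1.342693
u(0.81) ≈ 1.3427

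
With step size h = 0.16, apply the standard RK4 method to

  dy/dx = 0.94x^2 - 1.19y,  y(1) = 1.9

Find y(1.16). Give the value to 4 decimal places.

RK4: k1 = f(x_n, y_n); k2 = f(x_n + h/2, y_n + (h/2)·k1); k3 = f(x_n + h/2, y_n + (h/2)·k2); k4 = f(x_n + h, y_n + h·k3); y_{n+1} = y_n + (h/6)·(k1 + 2k2 + 2k3 + k4).
x=1.000000, y=1.900000:
  k1 = f(1.000000, 1.900000) = -1.321000
  k2 = f(1.080000, 1.794320) = -1.038825
  k3 = f(1.080000, 1.816894) = -1.065688
  k4 = f(1.160000, 1.729490) = -0.793229
  y ← 1.900000 + (0.16/6)·(k1 + 2k2 + 2k3 + k4) = 1.731380
y(1.16) ≈ 1.7314

1.7314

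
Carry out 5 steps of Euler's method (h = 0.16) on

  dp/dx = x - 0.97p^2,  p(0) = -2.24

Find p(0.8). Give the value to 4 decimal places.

-54.0095

Euler: p_{n+1} = p_n + h·f(x_n, p_n).
x=0.000000, p=-2.240000: f=-4.867072 → p ← -2.240000 + 0.16·(-4.867072) = -3.018732
x=0.160000, p=-3.018732: f=-8.679358 → p ← -3.018732 + 0.16·(-8.679358) = -4.407429
x=0.320000, p=-4.407429: f=-18.522665 → p ← -4.407429 + 0.16·(-18.522665) = -7.371055
x=0.480000, p=-7.371055: f=-52.222482 → p ← -7.371055 + 0.16·(-52.222482) = -15.726652
x=0.640000, p=-15.726652: f=-239.267765 → p ← -15.726652 + 0.16·(-239.267765) = -54.009495
p(0.8) ≈ -54.0095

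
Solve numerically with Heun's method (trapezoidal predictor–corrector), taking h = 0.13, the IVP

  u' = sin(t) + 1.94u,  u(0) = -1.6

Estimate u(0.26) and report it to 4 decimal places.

-2.5998

Heun: k1 = f(t_n, u_n); k2 = f(t_n + h, u_n + h·k1); u_{n+1} = u_n + (h/2)·(k1 + k2).
t=0.000000, u=-1.600000:
  k1 = f(0.000000, -1.600000) = -3.104000
  k2 = f(0.130000, -2.003520) = -3.757195
  u ← -1.600000 + (0.13/2)·(-3.104000 + (-3.757195)) = -2.045978
t=0.130000, u=-2.045978:
  k1 = f(0.130000, -2.045978) = -3.839563
  k2 = f(0.260000, -2.545121) = -4.680454
  u ← -2.045978 + (0.13/2)·(-3.839563 + (-4.680454)) = -2.599779
u(0.26) ≈ -2.5998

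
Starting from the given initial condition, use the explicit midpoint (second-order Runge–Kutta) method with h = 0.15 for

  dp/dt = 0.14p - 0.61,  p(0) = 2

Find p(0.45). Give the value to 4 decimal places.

Midpoint: k1 = f(t_n, p_n); k2 = f(t_n + h/2, p_n + (h/2)·k1); p_{n+1} = p_n + h·k2.
t=0.000000, p=2.000000:
  k1 = f(0.000000, 2.000000) = -0.330000
  k2 = f(0.075000, 1.975250) = -0.333465
  p ← 2.000000 + 0.15·(-0.333465) = 1.949980
t=0.150000, p=1.949980:
  k1 = f(0.150000, 1.949980) = -0.337003
  k2 = f(0.225000, 1.924705) = -0.340541
  p ← 1.949980 + 0.15·(-0.340541) = 1.898899
t=0.300000, p=1.898899:
  k1 = f(0.300000, 1.898899) = -0.344154
  k2 = f(0.375000, 1.873087) = -0.347768
  p ← 1.898899 + 0.15·(-0.347768) = 1.846734
p(0.45) ≈ 1.8467

1.8467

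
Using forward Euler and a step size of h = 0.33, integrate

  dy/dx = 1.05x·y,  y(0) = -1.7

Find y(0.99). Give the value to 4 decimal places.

-2.3276

Euler: y_{n+1} = y_n + h·f(x_n, y_n).
x=0.000000, y=-1.700000: f=0.000000 → y ← -1.700000 + 0.33·0.000000 = -1.700000
x=0.330000, y=-1.700000: f=-0.589050 → y ← -1.700000 + 0.33·(-0.589050) = -1.894386
x=0.660000, y=-1.894386: f=-1.312810 → y ← -1.894386 + 0.33·(-1.312810) = -2.327614
y(0.99) ≈ -2.3276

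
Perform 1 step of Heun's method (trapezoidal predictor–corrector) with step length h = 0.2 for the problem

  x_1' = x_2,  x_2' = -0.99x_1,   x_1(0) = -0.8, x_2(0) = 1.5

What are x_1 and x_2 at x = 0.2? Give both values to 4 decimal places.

-0.4842, 1.6287

Heun on (x_1,x_2): k1 = f(x_n, state_n); k2 = f(x_n + h, state_n + h·k1); state_{n+1} = state_n + (h/2)·(k1 + k2).
0.000000: (-0.800000, 1.500000)
  k1 = (1.500000, 0.792000)
  predictor → (-0.500000, 1.658400)
  k2 = (1.658400, 0.495000)
  → (-0.484160, 1.628700)
(x_1(0.2), x_2(0.2)) ≈ (-0.4842, 1.6287)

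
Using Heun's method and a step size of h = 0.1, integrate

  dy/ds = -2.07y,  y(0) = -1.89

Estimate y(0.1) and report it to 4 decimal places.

-1.5393

Heun: k1 = f(s_n, y_n); k2 = f(s_n + h, y_n + h·k1); y_{n+1} = y_n + (h/2)·(k1 + k2).
s=0.000000, y=-1.890000:
  k1 = f(0.000000, -1.890000) = 3.912300
  k2 = f(0.100000, -1.498770) = 3.102454
  y ← -1.890000 + (0.1/2)·(3.912300 + 3.102454) = -1.539262
y(0.1) ≈ -1.5393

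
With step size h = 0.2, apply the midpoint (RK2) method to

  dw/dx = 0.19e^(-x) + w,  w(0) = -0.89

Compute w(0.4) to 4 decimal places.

Midpoint: k1 = f(x_n, w_n); k2 = f(x_n + h/2, w_n + (h/2)·k1); w_{n+1} = w_n + h·k2.
x=0.000000, w=-0.890000:
  k1 = f(0.000000, -0.890000) = -0.700000
  k2 = f(0.100000, -0.960000) = -0.788081
  w ← -0.890000 + 0.2·(-0.788081) = -1.047616
x=0.200000, w=-1.047616:
  k1 = f(0.200000, -1.047616) = -0.892057
  k2 = f(0.300000, -1.136822) = -0.996066
  w ← -1.047616 + 0.2·(-0.996066) = -1.246829
w(0.4) ≈ -1.2468

-1.2468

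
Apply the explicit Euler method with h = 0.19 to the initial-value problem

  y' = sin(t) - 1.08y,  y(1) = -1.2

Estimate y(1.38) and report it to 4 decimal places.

-0.4546

Euler: y_{n+1} = y_n + h·f(t_n, y_n).
t=1.000000, y=-1.200000: f=2.137471 → y ← -1.200000 + 0.19·2.137471 = -0.793881
t=1.190000, y=-0.793881: f=1.785760 → y ← -0.793881 + 0.19·1.785760 = -0.454586
y(1.38) ≈ -0.4546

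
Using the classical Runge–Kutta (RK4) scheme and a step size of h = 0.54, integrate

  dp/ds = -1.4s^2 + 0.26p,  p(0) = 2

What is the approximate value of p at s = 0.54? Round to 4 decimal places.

RK4: k1 = f(s_n, p_n); k2 = f(s_n + h/2, p_n + (h/2)·k1); k3 = f(s_n + h/2, p_n + (h/2)·k2); k4 = f(s_n + h, p_n + h·k3); p_{n+1} = p_n + (h/6)·(k1 + 2k2 + 2k3 + k4).
s=0.000000, p=2.000000:
  k1 = f(0.000000, 2.000000) = 0.520000
  k2 = f(0.270000, 2.140400) = 0.454444
  k3 = f(0.270000, 2.122700) = 0.449842
  k4 = f(0.540000, 2.242915) = 0.174918
  p ← 2.000000 + (0.54/6)·(k1 + 2k2 + 2k3 + k4) = 2.225314
p(0.54) ≈ 2.2253

2.2253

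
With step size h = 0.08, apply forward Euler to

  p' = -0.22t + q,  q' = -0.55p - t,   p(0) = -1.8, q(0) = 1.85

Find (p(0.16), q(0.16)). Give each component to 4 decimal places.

Euler on (p,q): p_{n+1} = p_n + h·p', q_{n+1} = q_n + h·q'.
0.000000: (-1.800000, 1.850000); f=(1.850000, 0.990000) → (-1.652000, 1.929200)
0.080000: (-1.652000, 1.929200); f=(1.911600, 0.828600) → (-1.499072, 1.995488)
(p(0.16), q(0.16)) ≈ (-1.4991, 1.9955)

-1.4991, 1.9955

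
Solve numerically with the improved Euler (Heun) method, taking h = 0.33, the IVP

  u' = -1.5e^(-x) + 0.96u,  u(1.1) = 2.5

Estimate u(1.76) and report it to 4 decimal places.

Heun: k1 = f(x_n, u_n); k2 = f(x_n + h, u_n + h·k1); u_{n+1} = u_n + (h/2)·(k1 + k2).
x=1.100000, u=2.500000:
  k1 = f(1.100000, 2.500000) = 1.900693
  k2 = f(1.430000, 3.127229) = 2.643176
  u ← 2.500000 + (0.33/2)·(1.900693 + 2.643176) = 3.249738
x=1.430000, u=3.249738:
  k1 = f(1.430000, 3.249738) = 2.760786
  k2 = f(1.760000, 4.160798) = 3.736299
  u ← 3.249738 + (0.33/2)·(2.760786 + 3.736299) = 4.321757
u(1.76) ≈ 4.3218

4.3218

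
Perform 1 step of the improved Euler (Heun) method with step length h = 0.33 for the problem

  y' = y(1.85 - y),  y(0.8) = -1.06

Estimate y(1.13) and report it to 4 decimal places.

Heun: k1 = f(s_n, y_n); k2 = f(s_n + h, y_n + h·k1); y_{n+1} = y_n + (h/2)·(k1 + k2).
s=0.800000, y=-1.060000:
  k1 = f(0.800000, -1.060000) = -3.084600
  k2 = f(1.130000, -2.077918) = -8.161892
  y ← -1.060000 + (0.33/2)·(-3.084600 + (-8.161892)) = -2.915671
y(1.13) ≈ -2.9157

-2.9157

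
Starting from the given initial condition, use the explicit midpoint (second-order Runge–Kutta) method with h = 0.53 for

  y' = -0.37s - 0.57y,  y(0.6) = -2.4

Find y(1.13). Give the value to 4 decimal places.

Midpoint: k1 = f(s_n, y_n); k2 = f(s_n + h/2, y_n + (h/2)·k1); y_{n+1} = y_n + h·k2.
s=0.600000, y=-2.400000:
  k1 = f(0.600000, -2.400000) = 1.146000
  k2 = f(0.865000, -2.096310) = 0.874847
  y ← -2.400000 + 0.53·0.874847 = -1.936331
y(1.13) ≈ -1.9363

-1.9363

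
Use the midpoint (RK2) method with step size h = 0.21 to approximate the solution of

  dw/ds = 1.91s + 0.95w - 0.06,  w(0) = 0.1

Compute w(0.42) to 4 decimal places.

0.3040

Midpoint: k1 = f(s_n, w_n); k2 = f(s_n + h/2, w_n + (h/2)·k1); w_{n+1} = w_n + h·k2.
s=0.000000, w=0.100000:
  k1 = f(0.000000, 0.100000) = 0.035000
  k2 = f(0.105000, 0.103675) = 0.239041
  w ← 0.100000 + 0.21·0.239041 = 0.150199
s=0.210000, w=0.150199:
  k1 = f(0.210000, 0.150199) = 0.483789
  k2 = f(0.315000, 0.200996) = 0.732597
  w ← 0.150199 + 0.21·0.732597 = 0.304044
w(0.42) ≈ 0.3040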